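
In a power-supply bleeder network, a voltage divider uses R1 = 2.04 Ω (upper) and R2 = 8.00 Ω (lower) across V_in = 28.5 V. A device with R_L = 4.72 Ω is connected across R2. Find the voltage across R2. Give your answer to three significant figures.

V_out ≈ 16.9 V

R2 ‖ R_L = (8.00 × 4.72)/(8.00 + 4.72) = 2.969 Ω.
Then V_out = V_in · R2'/(R1 + R2') = 28.5 × 2.969/5.009 = 16.89 V.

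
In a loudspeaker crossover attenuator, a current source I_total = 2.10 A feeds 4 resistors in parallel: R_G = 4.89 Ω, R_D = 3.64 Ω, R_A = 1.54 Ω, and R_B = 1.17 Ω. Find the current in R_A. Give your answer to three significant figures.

I ≈ 0.688 A

Total conductance ΣG = 1/4.89 + 1/3.64 + 1/1.54 + 1/1.17 = 1.983 (units of 1/Ω).
By the current-divider rule, I = I_total · G_k/ΣG = 2.10 × 0.3274 = 0.6876 A.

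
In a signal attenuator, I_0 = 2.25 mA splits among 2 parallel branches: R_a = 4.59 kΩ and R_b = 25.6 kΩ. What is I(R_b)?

Two-branch current divider: I_k = I_0 · R_other/(R_1 + R_2).
So I = 2.25 × 4.59/30.19 = 0.3421 mA.

I ≈ 0.342 mA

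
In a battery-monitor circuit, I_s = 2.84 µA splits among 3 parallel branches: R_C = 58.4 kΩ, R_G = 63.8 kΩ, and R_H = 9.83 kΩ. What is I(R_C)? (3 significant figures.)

Total conductance ΣG = 1/58.4 + 1/63.8 + 1/9.83 = 0.1345 (units of 1/kΩ).
R_C takes the fraction G_k/ΣG = 0.01712/0.1345 = 0.1273, so I = 2.84 × 0.1273 = 0.3615 µA.

I ≈ 0.361 µA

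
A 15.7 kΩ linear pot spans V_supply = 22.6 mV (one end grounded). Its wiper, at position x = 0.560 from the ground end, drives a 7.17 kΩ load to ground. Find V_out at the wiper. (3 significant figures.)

V_out ≈ 8.22 mV

The pot divides into 6.908 kΩ above the wiper and 8.792 kΩ below.
(x·R_p) ‖ R_L = 3.949 kΩ.
Loaded-divider output: V_out = 22.6 × 0.3637 = 8.221 mV.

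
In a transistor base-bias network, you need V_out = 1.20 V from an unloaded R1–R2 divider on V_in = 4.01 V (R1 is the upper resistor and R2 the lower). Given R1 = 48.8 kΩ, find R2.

R2 ≈ 20.8 kΩ

The divider ratio is R2/(R1+R2) = 1.20/4.01 = 0.2993.
Rearranging, R2 = R1·k/(1−k) = 48.8 × 0.4270 = 20.84 kΩ.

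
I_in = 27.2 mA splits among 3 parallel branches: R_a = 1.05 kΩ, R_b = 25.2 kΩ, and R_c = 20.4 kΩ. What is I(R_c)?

Conductances: ΣG = 1/1.05 + 1/25.2 + 1/20.4 = 1.041 (1/kΩ).
R_c takes the fraction G_k/ΣG = 0.04902/1.041 = 0.04709, so I = 27.2 × 0.04709 = 1.281 mA.

I ≈ 1.28 mA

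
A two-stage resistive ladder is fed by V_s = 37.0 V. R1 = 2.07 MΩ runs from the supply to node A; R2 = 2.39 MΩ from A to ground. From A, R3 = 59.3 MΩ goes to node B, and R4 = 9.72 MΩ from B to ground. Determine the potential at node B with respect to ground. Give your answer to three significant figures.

V_B ≈ 2.75 V

Node A sees R2 in parallel with the series input of stage 2, R3 + R4 = 69.02 MΩ.
R2 ‖ (R3+R4) = 2.310 MΩ.
V_A = 37.0 × 2.310/(2.07 + 2.310) = 19.51 V.
Then the unloaded second divider: V_B = V_A × R4/(R3+R4) = 19.51 × 0.1408 = 2.748 V.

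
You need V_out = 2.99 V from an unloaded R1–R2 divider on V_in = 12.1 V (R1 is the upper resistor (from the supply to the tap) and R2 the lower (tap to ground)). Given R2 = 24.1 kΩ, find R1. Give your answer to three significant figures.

R1 ≈ 73.4 kΩ

V_out/V_in = R2/(R1+R2) = 0.2471.
R1 = R2·(1/k − 1) = 24.1 × 3.047 = 73.43 kΩ.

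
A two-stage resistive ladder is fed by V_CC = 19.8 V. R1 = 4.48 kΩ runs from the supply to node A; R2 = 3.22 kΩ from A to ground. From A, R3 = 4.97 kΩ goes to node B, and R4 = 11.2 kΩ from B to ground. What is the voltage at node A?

V_A ≈ 7.42 V

Node A sees R2 in parallel with the series input of stage 2, R3 + R4 = 16.17 kΩ.
R2 ‖ (R3+R4) = 2.685 kΩ.
First divider: V_A = V_CC · 2.685/(4.48 + 2.685) = 7.420 V.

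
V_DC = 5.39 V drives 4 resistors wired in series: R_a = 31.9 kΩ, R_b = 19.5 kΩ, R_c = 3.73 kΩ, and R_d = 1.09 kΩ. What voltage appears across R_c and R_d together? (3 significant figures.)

Series total: ΣR = 31.9 + 19.5 + 3.73 + 1.09 = 56.22 kΩ.
R_{R_c..R_d} = 3.73 + 1.09 = 4.820 kΩ.
By the voltage-divider rule, V = 5.39 × 4.820/56.22 = 0.4621 V.

V ≈ 0.462 V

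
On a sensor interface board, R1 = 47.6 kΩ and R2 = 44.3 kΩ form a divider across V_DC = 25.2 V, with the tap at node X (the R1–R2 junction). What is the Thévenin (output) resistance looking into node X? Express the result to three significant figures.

R_th ≈ 22.9 kΩ

Zeroing V_DC shorts the top of R1 to ground, so R_th = R1 ‖ R2 = 22.95 kΩ.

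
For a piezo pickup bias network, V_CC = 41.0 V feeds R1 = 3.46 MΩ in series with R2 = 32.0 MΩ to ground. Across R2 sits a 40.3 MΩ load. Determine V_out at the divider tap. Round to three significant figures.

R2 ‖ R_L = (32.0 × 40.3)/(32.0 + 40.3) = 17.84 MΩ.
Then V_out = V_CC · R2'/(R1 + R2') = 41.0 × 17.84/21.30 = 34.34 V.
(Unloaded it would be 37.0 V; the load pulls it down.)

V_out ≈ 34.3 V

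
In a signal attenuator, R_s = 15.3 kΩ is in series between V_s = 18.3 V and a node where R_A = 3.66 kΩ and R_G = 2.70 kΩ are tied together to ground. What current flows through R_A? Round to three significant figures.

I ≈ 0.461 mA

Equivalent of the parallel group: R_p = 1.554 kΩ.
V_A = 18.3 × 1.554/16.85 = 1.687 V.
Branch current I = V_A/R_A = 1.687/3.66 = 0.4610 mA.
(Equivalently: I_total = 1.086 mA, then current-divider fraction G_k/ΣG = 0.4245.)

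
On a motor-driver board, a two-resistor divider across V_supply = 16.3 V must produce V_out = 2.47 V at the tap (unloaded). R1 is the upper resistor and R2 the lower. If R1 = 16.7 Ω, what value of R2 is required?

V_out/V_supply = R2/(R1+R2) = 0.1515.
R2 = R1 · 0.1515/(1 − 0.1515) = 2.983 Ω.

R2 ≈ 2.98 Ω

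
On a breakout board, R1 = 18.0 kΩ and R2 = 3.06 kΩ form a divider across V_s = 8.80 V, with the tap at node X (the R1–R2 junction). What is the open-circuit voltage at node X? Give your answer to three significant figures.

V_th ≈ 1.28 V

Open-circuit (no load on X): V_th = V_s · R2/(R1 + R2) = 8.80 × 3.06/(18.00 + 3.06) = 1.279 V.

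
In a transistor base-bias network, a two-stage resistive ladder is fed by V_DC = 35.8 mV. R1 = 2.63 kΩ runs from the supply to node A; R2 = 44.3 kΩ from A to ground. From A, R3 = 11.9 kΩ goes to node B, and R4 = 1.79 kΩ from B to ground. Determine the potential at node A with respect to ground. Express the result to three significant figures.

V_A ≈ 28.6 mV

The second stage (R3 + R4 = 13.69 kΩ) loads node A in parallel with R2.
Effective lower resistance at A: R2 ‖ 13.69 = 10.46 kΩ.
So V_A = 35.8 × 0.7991 = 28.61 mV.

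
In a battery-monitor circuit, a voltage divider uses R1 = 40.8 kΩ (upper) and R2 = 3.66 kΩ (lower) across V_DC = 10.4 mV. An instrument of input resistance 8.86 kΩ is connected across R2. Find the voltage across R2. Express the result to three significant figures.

V_out ≈ 0.621 mV

R2 ‖ R_L = (3.66 × 8.86)/(3.66 + 8.86) = 2.590 kΩ.
Then V_out = V_DC · R2'/(R1 + R2') = 10.4 × 2.590/43.39 = 0.6208 mV.
(Unloaded it would be 0.856 mV; the load pulls it down.)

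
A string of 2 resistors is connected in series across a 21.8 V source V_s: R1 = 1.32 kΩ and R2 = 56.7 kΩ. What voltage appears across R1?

Total series resistance ΣR = 1.32 + 56.7 = 58.02 kΩ.
V = V_s · R/ΣR = 21.8 × 0.02275 = 0.4960 V.

V ≈ 0.496 V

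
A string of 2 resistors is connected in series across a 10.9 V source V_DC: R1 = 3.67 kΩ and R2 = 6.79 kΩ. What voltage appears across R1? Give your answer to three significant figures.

V ≈ 3.82 V

ΣR = 3.67 + 6.79 = 10.46 kΩ.
V = V_DC · R/ΣR = 10.9 × 0.3509 = 3.824 V.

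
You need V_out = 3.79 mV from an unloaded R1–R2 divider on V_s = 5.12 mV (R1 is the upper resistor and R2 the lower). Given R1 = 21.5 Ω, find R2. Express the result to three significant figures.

V_out/V_s = R2/(R1+R2) = 0.7402.
R2 = R1 · 0.7402/(1 − 0.7402) = 61.27 Ω.

R2 ≈ 61.3 Ω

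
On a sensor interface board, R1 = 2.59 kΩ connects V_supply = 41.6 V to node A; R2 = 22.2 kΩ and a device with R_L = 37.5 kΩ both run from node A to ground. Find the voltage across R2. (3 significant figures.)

R2 ‖ R_L = (22.2 × 37.5)/(22.2 + 37.5) = 13.94 kΩ.
Now apply the divider: V_out = 41.6 × 0.8434 = 35.08 V.

V_out ≈ 35.1 V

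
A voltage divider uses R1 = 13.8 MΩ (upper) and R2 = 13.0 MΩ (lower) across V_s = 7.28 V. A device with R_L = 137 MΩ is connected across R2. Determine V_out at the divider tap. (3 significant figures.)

The load sits in parallel with R2, giving an effective lower resistance R2' = R2·R_L/(R2+R_L) = 11.87 MΩ.
Then V_out = V_s · R2'/(R1 + R2') = 7.28 × 11.87/25.67 = 3.367 V.
(Unloaded it would be 3.53 V; the load pulls it down.)

V_out ≈ 3.37 V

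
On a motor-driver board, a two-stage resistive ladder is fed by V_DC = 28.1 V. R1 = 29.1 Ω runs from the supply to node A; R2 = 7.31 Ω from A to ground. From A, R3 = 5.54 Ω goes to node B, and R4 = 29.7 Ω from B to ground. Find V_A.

Node A sees R2 in parallel with the series input of stage 2, R3 + R4 = 35.24 Ω.
Effective lower resistance at A: R2 ‖ 35.24 = 6.054 Ω.
First divider: V_A = V_DC · 6.054/(29.1 + 6.054) = 4.839 V.

V_A ≈ 4.84 V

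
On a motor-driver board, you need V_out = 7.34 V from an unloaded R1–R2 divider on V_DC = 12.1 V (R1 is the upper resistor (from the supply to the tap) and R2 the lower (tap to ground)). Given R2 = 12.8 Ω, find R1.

R1 ≈ 8.30 Ω

The divider ratio is R2/(R1+R2) = 7.34/12.1 = 0.6066.
Rearranging, R1 = R2·(1−k)/k = 12.8 × 0.6485 = 8.301 Ω.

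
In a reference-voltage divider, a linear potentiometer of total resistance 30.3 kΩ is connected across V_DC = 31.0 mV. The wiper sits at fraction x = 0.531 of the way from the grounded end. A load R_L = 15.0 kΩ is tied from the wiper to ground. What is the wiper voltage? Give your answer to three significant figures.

V_out ≈ 11.0 mV

Lower segment x·R_p = 16.09 kΩ; upper segment (1−x)·R_p = 14.21 kΩ.
R_L loads the lower segment: effective lower R = 7.763 kΩ.
Loaded-divider output: V_out = 31.0 × 0.3533 = 10.95 mV.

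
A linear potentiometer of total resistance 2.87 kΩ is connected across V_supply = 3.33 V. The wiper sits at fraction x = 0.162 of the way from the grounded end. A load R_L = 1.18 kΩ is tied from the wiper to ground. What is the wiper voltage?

V_out ≈ 0.406 V

Split the track: R_lower = x·R_p = 0.4649 kΩ, R_upper = (1−x)·R_p = 2.405 kΩ.
Lower segment in parallel with the load: 0.4649 ‖ 1.18 = 0.3335 kΩ.
V_out = 3.33 × 0.3335/(2.405 + 0.3335) = 0.4056 V.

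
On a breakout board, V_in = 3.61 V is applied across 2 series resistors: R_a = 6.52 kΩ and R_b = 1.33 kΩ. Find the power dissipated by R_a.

ΣR = 7.850 kΩ → I = 3.61/7.850 = 0.4599 mA.
V(R_a) = I·R = 2.998 V; P = V·I = 2.998 × 0.4599 = 1.379 mW.

P ≈ 1.38 mW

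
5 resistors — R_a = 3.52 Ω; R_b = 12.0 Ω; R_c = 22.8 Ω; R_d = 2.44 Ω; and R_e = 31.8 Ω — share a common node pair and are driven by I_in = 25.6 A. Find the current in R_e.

I ≈ 0.944 A

Total conductance ΣG = 1/3.52 + 1/12.0 + 1/22.8 + 1/2.44 + 1/31.8 = 0.8526 (units of 1/Ω).
By the current-divider rule, I = I_in · G_k/ΣG = 25.6 × 0.03688 = 0.9442 A.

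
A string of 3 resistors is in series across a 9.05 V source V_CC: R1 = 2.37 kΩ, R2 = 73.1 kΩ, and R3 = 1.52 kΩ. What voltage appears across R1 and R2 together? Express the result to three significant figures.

V ≈ 8.87 V

ΣR = 2.37 + 73.1 + 1.52 = 76.99 kΩ.
R_{R1..R2} = 2.37 + 73.1 = 75.47 kΩ.
V = V_CC · R/ΣR = 9.05 × 0.9803 = 8.871 V.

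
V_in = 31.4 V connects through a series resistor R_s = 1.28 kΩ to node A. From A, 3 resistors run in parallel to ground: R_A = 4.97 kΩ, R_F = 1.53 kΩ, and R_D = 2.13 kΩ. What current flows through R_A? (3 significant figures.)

I ≈ 2.34 mA

Combine the parallel branches: R_p = (1/4.97 + 1/1.53 + 1/2.13)⁻¹ = 0.7551 kΩ.
V_A = 31.4 × 0.7551/2.035 = 11.65 V.
Branch current I = V_A/R_A = 11.65/4.97 = 2.344 mA.
(Equivalently: I_total = 15.43 mA, then current-divider fraction G_k/ΣG = 0.1519.)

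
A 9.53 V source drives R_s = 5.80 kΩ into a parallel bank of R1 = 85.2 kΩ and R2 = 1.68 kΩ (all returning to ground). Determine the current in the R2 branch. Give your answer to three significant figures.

Combine the parallel branches: R_p = (1/85.2 + 1/1.68)⁻¹ = 1.648 kΩ.
V_A = 9.53 × 1.648/7.448 = 2.108 V.
I(R2) = V_A / R2 = 2.108/1.68 = 1.255 mA.
(Equivalently: I_total = 1.280 mA, then current-divider fraction G_k/ΣG = 0.9807.)

I ≈ 1.25 mA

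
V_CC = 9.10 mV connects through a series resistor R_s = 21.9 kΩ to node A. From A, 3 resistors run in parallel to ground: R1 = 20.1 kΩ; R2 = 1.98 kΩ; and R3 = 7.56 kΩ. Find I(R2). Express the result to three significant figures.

I ≈ 0.286 µA

Equivalent of the parallel group: R_p = 1.455 kΩ.
V_A by voltage divider: V_A = 9.10 × 1.455/(21.9 + 1.455) = 0.5671 mV.
Branch current I = V_A/R2 = 0.5671/1.98 = 0.2864 µA.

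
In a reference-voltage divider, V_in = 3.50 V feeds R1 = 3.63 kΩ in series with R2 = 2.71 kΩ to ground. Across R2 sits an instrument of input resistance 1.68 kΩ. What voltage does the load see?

V_out ≈ 0.778 V

First combine the lower leg with the load: R2 ‖ R_L = 1.037 kΩ.
Now apply the divider: V_out = 3.50 × 0.2222 = 0.7777 V.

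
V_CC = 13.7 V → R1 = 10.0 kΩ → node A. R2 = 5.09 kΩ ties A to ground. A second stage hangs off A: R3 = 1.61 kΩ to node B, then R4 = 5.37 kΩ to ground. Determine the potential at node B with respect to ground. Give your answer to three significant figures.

Node A sees R2 in parallel with the series input of stage 2, R3 + R4 = 6.980 kΩ.
R2 ‖ (R3+R4) = 2.944 kΩ.
First divider: V_A = V_CC · 2.944/(10.0 + 2.944) = 3.116 V.
Stage 2 is unloaded, so V_B = V_A · R4/(R3+R4) = 3.116 × 5.37/6.980 = 2.397 V.

V_B ≈ 2.40 V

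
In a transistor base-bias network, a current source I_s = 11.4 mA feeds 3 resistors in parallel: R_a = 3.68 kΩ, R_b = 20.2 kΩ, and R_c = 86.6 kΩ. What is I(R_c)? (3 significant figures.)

Conductances: ΣG = 1/3.68 + 1/20.2 + 1/86.6 = 0.3328 (1/kΩ).
By the current-divider rule, I = I_s · G_k/ΣG = 11.4 × 0.03470 = 0.3956 mA.

I ≈ 0.396 mA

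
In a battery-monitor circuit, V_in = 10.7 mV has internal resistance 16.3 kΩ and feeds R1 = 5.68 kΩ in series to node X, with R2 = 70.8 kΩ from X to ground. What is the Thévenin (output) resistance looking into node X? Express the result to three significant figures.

R_th ≈ 16.8 kΩ

R1' = 16.3 + 5.68 = 21.98 kΩ (source resistance + R1).
With V_in suppressed (replaced by a short), R_th = R1' ‖ R2 = (21.98 × 70.8)/(21.98 + 70.8) = 16.77 kΩ.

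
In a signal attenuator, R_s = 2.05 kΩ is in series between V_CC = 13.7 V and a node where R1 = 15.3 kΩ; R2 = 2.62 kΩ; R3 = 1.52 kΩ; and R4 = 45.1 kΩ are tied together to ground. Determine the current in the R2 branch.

Parallel bank: R_p = 1/(1/15.3 + 1/2.62 + 1/1.52 + 1/45.1) = 0.8872 kΩ.
V_A by voltage divider: V_A = 13.7 × 0.8872/(2.05 + 0.8872) = 4.138 V.
I(R2) = V_A / R2 = 4.138/2.62 = 1.579 mA.

I ≈ 1.58 mA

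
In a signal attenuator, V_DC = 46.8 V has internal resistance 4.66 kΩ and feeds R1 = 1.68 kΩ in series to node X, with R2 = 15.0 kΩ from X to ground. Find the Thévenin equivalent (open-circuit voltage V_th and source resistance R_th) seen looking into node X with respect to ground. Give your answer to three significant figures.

V_th ≈ 32.9 V, R_th ≈ 4.46 kΩ

R1' = 4.66 + 1.68 = 6.340 kΩ (source resistance + R1).
V_th is the unloaded tap voltage: V_DC · R2/(R1'+R2) = 46.8 × 0.7029 = 32.90 V.
Looking into X with the source shorted: R_th = R1'·R2/(R1'+R2) = 6.340 × 15.0/21.34 = 4.456 kΩ.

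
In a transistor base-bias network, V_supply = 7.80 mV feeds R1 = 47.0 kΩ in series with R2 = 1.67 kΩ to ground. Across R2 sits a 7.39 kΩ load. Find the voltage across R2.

V_out ≈ 0.220 mV

The load sits in parallel with R2, giving an effective lower resistance R2' = R2·R_L/(R2+R_L) = 1.362 kΩ.
Voltage divider with the loaded lower leg: V_out = 7.80 × 1.362/(47.0 + 1.362) = 7.80 × 0.02817 = 0.2197 mV.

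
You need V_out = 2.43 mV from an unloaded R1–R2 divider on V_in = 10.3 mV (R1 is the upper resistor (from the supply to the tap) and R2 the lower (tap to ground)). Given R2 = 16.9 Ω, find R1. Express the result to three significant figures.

Required fraction k = V_out/V_in = 0.2359.
Rearranging, R1 = R2·(1−k)/k = 16.9 × 3.239 = 54.73 Ω.

R1 ≈ 54.7 Ω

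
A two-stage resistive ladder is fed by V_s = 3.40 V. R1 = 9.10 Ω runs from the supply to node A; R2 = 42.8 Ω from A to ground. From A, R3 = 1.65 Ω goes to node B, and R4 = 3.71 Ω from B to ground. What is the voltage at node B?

V_B ≈ 0.809 V

Looking into the second stage from A: R3 + R4 = 5.360 Ω appears in parallel with R2.
R2 ‖ (R3+R4) = 4.763 Ω.
First divider: V_A = V_s · 4.763/(9.10 + 4.763) = 1.168 V.
Stage 2 is unloaded, so V_B = V_A · R4/(R3+R4) = 1.168 × 3.71/5.360 = 0.8086 V.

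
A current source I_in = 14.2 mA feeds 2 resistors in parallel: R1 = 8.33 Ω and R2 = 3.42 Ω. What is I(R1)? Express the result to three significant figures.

I ≈ 4.13 mA

For two parallel branches, I_k = I_in · (other R)/(sum of R).
So I = 14.2 × 3.42/11.75 = 4.133 mA.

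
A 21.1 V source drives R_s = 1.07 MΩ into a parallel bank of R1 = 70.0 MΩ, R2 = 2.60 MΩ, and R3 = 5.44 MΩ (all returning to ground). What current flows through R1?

I ≈ 0.186 µA

Parallel bank: R_p = 1/(1/70.0 + 1/2.60 + 1/5.44) = 1.716 MΩ.
V_A = 21.1 × 1.716/2.786 = 13.00 V.
I(R1) = V_A / R1 = 13.00/70.0 = 0.1857 µA.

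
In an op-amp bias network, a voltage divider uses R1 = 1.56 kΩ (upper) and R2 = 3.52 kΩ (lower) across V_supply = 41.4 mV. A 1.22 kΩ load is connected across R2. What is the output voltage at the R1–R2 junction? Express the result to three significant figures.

First combine the lower leg with the load: R2 ‖ R_L = 0.9060 kΩ.
Now apply the divider: V_out = 41.4 × 0.3674 = 15.21 mV.
(Unloaded it would be 28.7 mV; the load pulls it down.)

V_out ≈ 15.2 mV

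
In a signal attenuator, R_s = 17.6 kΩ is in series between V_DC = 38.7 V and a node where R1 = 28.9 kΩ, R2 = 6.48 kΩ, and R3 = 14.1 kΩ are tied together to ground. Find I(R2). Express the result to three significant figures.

I ≈ 1.07 mA

Parallel bank: R_p = 1/(1/28.9 + 1/6.48 + 1/14.1) = 3.848 kΩ.
V_A by voltage divider: V_A = 38.7 × 3.848/(17.6 + 3.848) = 6.944 V.
Branch current I = V_A/R2 = 6.944/6.48 = 1.072 mA.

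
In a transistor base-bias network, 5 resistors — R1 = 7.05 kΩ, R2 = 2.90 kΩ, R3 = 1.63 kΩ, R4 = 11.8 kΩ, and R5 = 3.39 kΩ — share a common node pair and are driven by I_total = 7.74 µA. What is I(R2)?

ΣG = 1/7.05 + 1/2.90 + 1/1.63 + 1/11.8 + 1/3.39 = 1.480.
By the current-divider rule, I = I_total · G_k/ΣG = 7.74 × 0.2330 = 1.803 µA.

I ≈ 1.80 µA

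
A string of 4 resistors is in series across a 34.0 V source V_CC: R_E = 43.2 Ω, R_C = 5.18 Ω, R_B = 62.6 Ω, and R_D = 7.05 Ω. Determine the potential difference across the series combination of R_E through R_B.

V ≈ 32.0 V

Total series resistance ΣR = 43.2 + 5.18 + 62.6 + 7.05 = 118.0 Ω.
R_{R_E..R_B} = 43.2 + 5.18 + 62.6 = 111.0 Ω.
Voltage divider: V = V_CC · (111.0 / 118.0) = 34.0 × 0.9403 = 31.97 V.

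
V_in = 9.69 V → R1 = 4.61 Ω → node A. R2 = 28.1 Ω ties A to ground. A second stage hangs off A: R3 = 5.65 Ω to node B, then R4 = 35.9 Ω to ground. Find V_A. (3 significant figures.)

V_A ≈ 7.60 V

Node A sees R2 in parallel with the series input of stage 2, R3 + R4 = 41.55 Ω.
R2 ‖ (R3+R4) = 16.76 Ω.
V_A = 9.69 × 16.76/(4.61 + 16.76) = 7.600 V.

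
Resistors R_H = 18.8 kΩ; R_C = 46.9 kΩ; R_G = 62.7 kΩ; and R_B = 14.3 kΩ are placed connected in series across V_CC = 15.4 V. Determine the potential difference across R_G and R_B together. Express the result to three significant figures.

Total series resistance ΣR = 18.8 + 46.9 + 62.7 + 14.3 = 142.7 kΩ.
R_{R_G..R_B} = 62.7 + 14.3 = 77.00 kΩ.
By the voltage-divider rule, V = 15.4 × 77.00/142.7 = 8.310 V.

V ≈ 8.31 V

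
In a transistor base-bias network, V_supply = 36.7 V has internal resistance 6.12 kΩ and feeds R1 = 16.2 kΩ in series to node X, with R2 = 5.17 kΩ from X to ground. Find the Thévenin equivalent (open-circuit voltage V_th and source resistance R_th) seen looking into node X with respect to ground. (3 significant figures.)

R1' = 6.12 + 16.2 = 22.32 kΩ (source resistance + R1).
With X open, the divider is unloaded: V_th = 36.7 × 5.17/27.49 = 6.902 V.
Zeroing V_supply shorts the top of R1' to ground, so R_th = R1' ‖ R2 = 4.198 kΩ.

V_th ≈ 6.90 V, R_th ≈ 4.20 kΩ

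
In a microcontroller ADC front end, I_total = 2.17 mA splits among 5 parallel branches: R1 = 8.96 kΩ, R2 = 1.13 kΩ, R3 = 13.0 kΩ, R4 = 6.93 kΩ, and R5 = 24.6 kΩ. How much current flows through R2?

I ≈ 1.53 mA

ΣG = 1/8.96 + 1/1.13 + 1/13.0 + 1/6.93 + 1/24.6 = 1.258.
R2 takes the fraction G_k/ΣG = 0.8850/1.258 = 0.7032, so I = 2.17 × 0.7032 = 1.526 mA.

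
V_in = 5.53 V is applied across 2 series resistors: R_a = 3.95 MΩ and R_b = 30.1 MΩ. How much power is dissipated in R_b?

Series current I = V_in/ΣR = 5.53/34.05 = 0.1624 µA.
P = I²R = 0.02638 × 30.1 = 0.7939 µW.

P ≈ 0.794 µW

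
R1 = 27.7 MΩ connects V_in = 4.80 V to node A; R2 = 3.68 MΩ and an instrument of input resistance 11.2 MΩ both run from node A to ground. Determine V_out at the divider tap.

R2 ‖ R_L = (3.68 × 11.2)/(3.68 + 11.2) = 2.770 MΩ.
Voltage divider with the loaded lower leg: V_out = 4.80 × 2.770/(27.7 + 2.770) = 4.80 × 0.09091 = 0.4363 V.
(Unloaded it would be 0.563 V; the load pulls it down.)

V_out ≈ 0.436 V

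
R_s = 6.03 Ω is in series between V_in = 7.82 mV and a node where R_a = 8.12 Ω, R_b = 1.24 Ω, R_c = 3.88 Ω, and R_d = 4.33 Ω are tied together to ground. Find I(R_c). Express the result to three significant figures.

Equivalent of the parallel group: R_p = 0.7051 Ω.
V_A by voltage divider: V_A = 7.82 × 0.7051/(6.03 + 0.7051) = 0.8187 mV.
I(R_c) = V_A / R_c = 0.8187/3.88 = 0.2110 mA.
(Equivalently: I_total = 1.161 mA, then current-divider fraction G_k/ΣG = 0.1817.)

I ≈ 0.211 mA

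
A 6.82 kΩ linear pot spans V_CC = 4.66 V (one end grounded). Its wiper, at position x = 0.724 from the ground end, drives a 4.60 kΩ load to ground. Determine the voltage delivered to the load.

Lower segment x·R_p = 4.938 kΩ; upper segment (1−x)·R_p = 1.882 kΩ.
(x·R_p) ‖ R_L = 2.381 kΩ.
Loaded-divider output: V_out = 4.66 × 0.5585 = 2.603 V.

V_out ≈ 2.60 V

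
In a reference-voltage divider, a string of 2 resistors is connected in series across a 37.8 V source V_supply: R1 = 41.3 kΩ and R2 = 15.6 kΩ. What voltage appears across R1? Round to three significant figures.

ΣR = 41.3 + 15.6 = 56.90 kΩ.
Voltage divider: V = V_supply · (41.30 / 56.90) = 37.8 × 0.7258 = 27.44 V.

V ≈ 27.4 V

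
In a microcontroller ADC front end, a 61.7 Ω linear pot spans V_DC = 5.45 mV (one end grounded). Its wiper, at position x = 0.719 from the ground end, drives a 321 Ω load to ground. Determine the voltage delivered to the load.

Split the track: R_lower = x·R_p = 44.36 Ω, R_upper = (1−x)·R_p = 17.34 Ω.
R_L loads the lower segment: effective lower R = 38.98 Ω.
Then V_out = V_DC · 38.98/(17.34 + 38.98) = 3.772 mV.
(Unloaded: V_out = x·V_DC = 3.92 mV.)

V_out ≈ 3.77 mV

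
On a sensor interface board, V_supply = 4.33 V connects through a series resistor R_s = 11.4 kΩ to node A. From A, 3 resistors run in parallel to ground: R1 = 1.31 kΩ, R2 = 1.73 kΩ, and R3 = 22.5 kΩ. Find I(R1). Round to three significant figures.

Parallel bank: R_p = 1/(1/1.31 + 1/1.73 + 1/22.5) = 0.7216 kΩ.
V_A = 4.33 × 0.7216/12.12 = 0.2578 V.
I(R1) = V_A / R1 = 0.2578/1.31 = 0.1968 mA.

I ≈ 0.197 mA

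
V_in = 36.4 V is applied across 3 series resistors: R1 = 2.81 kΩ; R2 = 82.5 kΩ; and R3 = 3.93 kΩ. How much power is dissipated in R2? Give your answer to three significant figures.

P ≈ 13.7 mW

The common current is I = 36.4/89.24 = 0.4079 mA.
P = I²R = 0.1664 × 82.5 = 13.73 mW.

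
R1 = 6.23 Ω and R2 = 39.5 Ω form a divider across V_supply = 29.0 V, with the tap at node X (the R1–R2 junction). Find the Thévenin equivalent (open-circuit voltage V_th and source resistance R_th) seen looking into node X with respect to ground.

With X open, the divider is unloaded: V_th = 29.0 × 39.5/45.73 = 25.05 V.
With V_supply suppressed (replaced by a short), R_th = R1 ‖ R2 = (6.230 × 39.5)/(6.230 + 39.5) = 5.381 Ω.

V_th ≈ 25.0 V, R_th ≈ 5.38 Ω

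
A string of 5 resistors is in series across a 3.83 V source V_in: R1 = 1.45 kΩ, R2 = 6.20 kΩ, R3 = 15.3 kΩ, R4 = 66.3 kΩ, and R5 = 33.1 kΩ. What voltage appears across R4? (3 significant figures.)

Total series resistance ΣR = 1.45 + 6.20 + 15.3 + 66.3 + 33.1 = 122.3 kΩ.
Voltage divider: V = V_in · (66.30 / 122.3) = 3.83 × 0.5419 = 2.075 V.

V ≈ 2.08 V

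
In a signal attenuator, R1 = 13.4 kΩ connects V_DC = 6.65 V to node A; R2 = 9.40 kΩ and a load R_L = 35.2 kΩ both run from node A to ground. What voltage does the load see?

V_out ≈ 2.37 V

R2 ‖ R_L = (9.40 × 35.2)/(9.40 + 35.2) = 7.419 kΩ.
Then V_out = V_DC · R2'/(R1 + R2') = 6.65 × 7.419/20.82 = 2.370 V.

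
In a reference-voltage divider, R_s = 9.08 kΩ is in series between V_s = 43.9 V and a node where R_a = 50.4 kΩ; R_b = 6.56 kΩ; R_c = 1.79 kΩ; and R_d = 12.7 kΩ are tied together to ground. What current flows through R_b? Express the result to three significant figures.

I ≈ 0.801 mA

Combine the parallel branches: R_p = (1/50.4 + 1/6.56 + 1/1.79 + 1/12.7)⁻¹ = 1.235 kΩ.
V_A = 43.9 × 1.235/10.32 = 5.256 V.
I(R_b) = V_A / R_b = 5.256/6.56 = 0.8013 mA.
(Check via current divider: I_total = 4.256 mA; share G_k/ΣG = 0.1883 → same result.)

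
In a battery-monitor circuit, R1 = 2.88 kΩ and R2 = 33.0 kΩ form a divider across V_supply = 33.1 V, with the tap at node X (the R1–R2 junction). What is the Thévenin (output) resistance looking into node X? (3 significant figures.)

With V_supply suppressed (replaced by a short), R_th = R1 ‖ R2 = (2.880 × 33.0)/(2.880 + 33.0) = 2.649 kΩ.

R_th ≈ 2.65 kΩ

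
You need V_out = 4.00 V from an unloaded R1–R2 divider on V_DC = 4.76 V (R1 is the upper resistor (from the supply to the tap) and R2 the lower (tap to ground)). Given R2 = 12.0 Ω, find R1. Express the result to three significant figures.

R1 ≈ 2.28 Ω

V_out/V_DC = R2/(R1+R2) = 0.8403.
R1 = R2·(1/k − 1) = 12.0 × 0.1900 = 2.280 Ω.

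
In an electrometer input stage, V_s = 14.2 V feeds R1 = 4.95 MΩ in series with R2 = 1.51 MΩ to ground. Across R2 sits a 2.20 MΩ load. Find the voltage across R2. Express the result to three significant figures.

V_out ≈ 2.18 V

The load sits in parallel with R2, giving an effective lower resistance R2' = R2·R_L/(R2+R_L) = 0.8954 MΩ.
Then V_out = V_s · R2'/(R1 + R2') = 14.2 × 0.8954/5.845 = 2.175 V.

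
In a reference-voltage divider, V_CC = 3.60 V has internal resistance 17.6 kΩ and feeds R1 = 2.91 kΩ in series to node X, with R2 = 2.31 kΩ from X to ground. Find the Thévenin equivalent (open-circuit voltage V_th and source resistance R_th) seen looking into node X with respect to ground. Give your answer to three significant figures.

V_th ≈ 0.364 V, R_th ≈ 2.08 kΩ

R1' = 17.6 + 2.91 = 20.51 kΩ (source resistance + R1).
With X open, the divider is unloaded: V_th = 3.60 × 2.31/22.82 = 0.3644 V.
With V_CC suppressed (replaced by a short), R_th = R1' ‖ R2 = (20.51 × 2.31)/(20.51 + 2.31) = 2.076 kΩ.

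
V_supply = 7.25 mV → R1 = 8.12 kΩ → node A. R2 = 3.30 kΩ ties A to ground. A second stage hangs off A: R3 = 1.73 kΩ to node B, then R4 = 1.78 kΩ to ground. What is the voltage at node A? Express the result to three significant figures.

The second stage (R3 + R4 = 3.510 kΩ) loads node A in parallel with R2.
Effective lower resistance at A: R2 ‖ 3.510 = 1.701 kΩ.
V_A = 7.25 × 1.701/(8.12 + 1.701) = 1.256 mV.

V_A ≈ 1.26 mV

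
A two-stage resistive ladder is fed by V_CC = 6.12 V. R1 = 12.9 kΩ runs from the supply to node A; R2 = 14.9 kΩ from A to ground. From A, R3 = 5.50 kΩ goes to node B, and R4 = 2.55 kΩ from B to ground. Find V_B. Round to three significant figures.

Node A sees R2 in parallel with the series input of stage 2, R3 + R4 = 8.050 kΩ.
R2 ‖ (R3+R4) = 5.226 kΩ.
First divider: V_A = V_CC · 5.226/(12.9 + 5.226) = 1.765 V.
Then the unloaded second divider: V_B = V_A × R4/(R3+R4) = 1.765 × 0.3168 = 0.5590 V.

V_B ≈ 0.559 V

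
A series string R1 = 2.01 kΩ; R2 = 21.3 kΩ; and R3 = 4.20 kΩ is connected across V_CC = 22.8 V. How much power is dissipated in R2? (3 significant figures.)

P ≈ 14.6 mW

The common current is I = 22.8/27.51 = 0.8288 mA.
P(R2) = I²·R2 = (0.8288)² × 21.3 = 14.63 mW.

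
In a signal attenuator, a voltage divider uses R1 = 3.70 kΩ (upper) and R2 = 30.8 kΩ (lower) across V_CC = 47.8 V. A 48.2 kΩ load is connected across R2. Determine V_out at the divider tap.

R2 ‖ R_L = (30.8 × 48.2)/(30.8 + 48.2) = 18.79 kΩ.
Now apply the divider: V_out = 47.8 × 0.8355 = 39.94 V.
(Unloaded it would be 42.7 V; the load pulls it down.)

V_out ≈ 39.9 V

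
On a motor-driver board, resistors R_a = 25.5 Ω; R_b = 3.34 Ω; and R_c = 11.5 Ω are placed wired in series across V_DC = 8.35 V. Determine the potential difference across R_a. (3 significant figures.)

V ≈ 5.28 V

Series total: ΣR = 25.5 + 3.34 + 11.5 = 40.34 Ω.
By the voltage-divider rule, V = 8.35 × 25.50/40.34 = 5.278 V.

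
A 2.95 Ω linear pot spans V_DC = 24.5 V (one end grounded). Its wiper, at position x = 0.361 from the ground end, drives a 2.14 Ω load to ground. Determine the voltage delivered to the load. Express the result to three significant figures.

Split the track: R_lower = x·R_p = 1.065 Ω, R_upper = (1−x)·R_p = 1.885 Ω.
(x·R_p) ‖ R_L = 0.7111 Ω.
Then V_out = V_DC · 0.7111/(1.885 + 0.7111) = 6.711 V.

V_out ≈ 6.71 V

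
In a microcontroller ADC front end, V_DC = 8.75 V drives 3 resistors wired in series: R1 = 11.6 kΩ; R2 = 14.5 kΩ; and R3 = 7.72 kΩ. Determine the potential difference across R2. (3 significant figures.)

V ≈ 3.75 V

Series total: ΣR = 11.6 + 14.5 + 7.72 = 33.82 kΩ.
By the voltage-divider rule, V = 8.75 × 14.50/33.82 = 3.751 V.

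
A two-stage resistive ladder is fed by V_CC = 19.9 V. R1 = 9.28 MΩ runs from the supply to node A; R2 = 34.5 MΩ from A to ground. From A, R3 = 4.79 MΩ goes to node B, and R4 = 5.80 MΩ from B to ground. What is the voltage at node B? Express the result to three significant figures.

V_B ≈ 5.08 V

Node A sees R2 in parallel with the series input of stage 2, R3 + R4 = 10.59 MΩ.
Effective lower resistance at A: R2 ‖ 10.59 = 8.103 MΩ.
V_A = 19.9 × 8.103/(9.28 + 8.103) = 9.276 V.
Then the unloaded second divider: V_B = V_A × R4/(R3+R4) = 9.276 × 0.5477 = 5.080 V.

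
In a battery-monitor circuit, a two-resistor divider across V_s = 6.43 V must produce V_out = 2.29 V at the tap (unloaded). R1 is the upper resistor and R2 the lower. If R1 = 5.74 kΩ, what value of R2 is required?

Required fraction k = V_out/V_s = 0.3561.
R2 = R1 · 0.3561/(1 − 0.3561) = 3.175 kΩ.

R2 ≈ 3.18 kΩ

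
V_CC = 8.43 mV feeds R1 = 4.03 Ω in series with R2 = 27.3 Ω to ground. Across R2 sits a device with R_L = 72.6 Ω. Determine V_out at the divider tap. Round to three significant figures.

First combine the lower leg with the load: R2 ‖ R_L = 19.84 Ω.
Voltage divider with the loaded lower leg: V_out = 8.43 × 19.84/(4.03 + 19.84) = 8.43 × 0.8312 = 7.007 mV.
(Unloaded it would be 7.35 mV; the load pulls it down.)

V_out ≈ 7.01 mV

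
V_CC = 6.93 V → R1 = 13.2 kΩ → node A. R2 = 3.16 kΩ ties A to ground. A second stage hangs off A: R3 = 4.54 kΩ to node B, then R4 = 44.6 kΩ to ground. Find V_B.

V_B ≈ 1.15 V

Node A sees R2 in parallel with the series input of stage 2, R3 + R4 = 49.14 kΩ.
R2 ‖ (R3+R4) = 2.969 kΩ.
First divider: V_A = V_CC · 2.969/(13.2 + 2.969) = 1.273 V.
Stage 2 is unloaded, so V_B = V_A · R4/(R3+R4) = 1.273 × 44.6/49.14 = 1.155 V.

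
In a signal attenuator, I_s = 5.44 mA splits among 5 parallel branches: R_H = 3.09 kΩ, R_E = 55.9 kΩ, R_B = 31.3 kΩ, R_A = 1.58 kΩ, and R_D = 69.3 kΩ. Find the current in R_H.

I ≈ 1.72 mA

ΣG = 1/3.09 + 1/55.9 + 1/31.3 + 1/1.58 + 1/69.3 = 1.021.
Current divider: I(R_H) = I_s · G_k/ΣG = 5.44 × (0.3236/1.021) = 5.44 × 0.3170 = 1.725 mA.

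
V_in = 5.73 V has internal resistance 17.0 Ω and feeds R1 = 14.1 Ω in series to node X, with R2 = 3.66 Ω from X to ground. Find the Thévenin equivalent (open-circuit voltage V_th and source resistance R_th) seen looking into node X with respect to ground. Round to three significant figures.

R1' = 17.0 + 14.1 = 31.10 Ω (source resistance + R1).
V_th is the unloaded tap voltage: V_in · R2/(R1'+R2) = 5.73 × 0.1053 = 0.6033 V.
Zeroing V_in shorts the top of R1' to ground, so R_th = R1' ‖ R2 = 3.275 Ω.

V_th ≈ 0.603 V, R_th ≈ 3.27 Ω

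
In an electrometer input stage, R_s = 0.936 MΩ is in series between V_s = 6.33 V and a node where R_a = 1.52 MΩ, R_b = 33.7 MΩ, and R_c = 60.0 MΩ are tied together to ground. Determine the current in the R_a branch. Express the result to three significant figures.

I ≈ 2.51 µA

Combine the parallel branches: R_p = (1/1.52 + 1/33.7 + 1/60.0)⁻¹ = 1.420 MΩ.
Node voltage V_A = V_s · R_p/(R_s + R_p) = 6.33 × 0.6027 = 3.815 V.
Branch current I = V_A/R_a = 3.815/1.52 = 2.510 µA.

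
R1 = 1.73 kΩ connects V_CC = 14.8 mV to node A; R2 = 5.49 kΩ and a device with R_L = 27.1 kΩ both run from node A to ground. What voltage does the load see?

The load sits in parallel with R2, giving an effective lower resistance R2' = R2·R_L/(R2+R_L) = 4.565 kΩ.
Then V_out = V_CC · R2'/(R1 + R2') = 14.8 × 4.565/6.295 = 10.73 mV.

V_out ≈ 10.7 mV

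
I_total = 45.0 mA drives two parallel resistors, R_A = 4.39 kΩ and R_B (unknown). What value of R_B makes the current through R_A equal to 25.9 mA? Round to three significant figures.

R_B ≈ 5.95 kΩ

In a two-way split, I_A/I_total = R_B/(R_A + R_B).
25.9/45.0 = R_B/(R_A + R_B) → R_B = R_A · (0.5756)/(1 − 0.5756) = 4.39 × 1.356 = 5.953 kΩ.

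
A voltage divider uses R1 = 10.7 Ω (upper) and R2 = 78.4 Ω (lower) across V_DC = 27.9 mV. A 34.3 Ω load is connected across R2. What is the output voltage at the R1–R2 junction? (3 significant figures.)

V_out ≈ 19.3 mV

R2 ‖ R_L = (78.4 × 34.3)/(78.4 + 34.3) = 23.86 Ω.
Now apply the divider: V_out = 27.9 × 0.6904 = 19.26 mV.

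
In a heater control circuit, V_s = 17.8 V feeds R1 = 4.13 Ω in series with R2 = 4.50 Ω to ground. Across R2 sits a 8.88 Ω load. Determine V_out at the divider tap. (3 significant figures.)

The load sits in parallel with R2, giving an effective lower resistance R2' = R2·R_L/(R2+R_L) = 2.987 Ω.
Voltage divider with the loaded lower leg: V_out = 17.8 × 2.987/(4.13 + 2.987) = 17.8 × 0.4197 = 7.470 V.

V_out ≈ 7.47 V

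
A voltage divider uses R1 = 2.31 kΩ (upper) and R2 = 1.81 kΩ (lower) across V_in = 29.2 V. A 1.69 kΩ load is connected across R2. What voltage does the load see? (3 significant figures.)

V_out ≈ 8.02 V

The load sits in parallel with R2, giving an effective lower resistance R2' = R2·R_L/(R2+R_L) = 0.8740 kΩ.
Then V_out = V_in · R2'/(R1 + R2') = 29.2 × 0.8740/3.184 = 8.015 V.
(Unloaded it would be 12.8 V; the load pulls it down.)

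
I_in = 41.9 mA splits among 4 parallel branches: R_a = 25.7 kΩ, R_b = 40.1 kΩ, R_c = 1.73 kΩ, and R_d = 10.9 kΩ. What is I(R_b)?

I ≈ 1.42 mA

ΣG = 1/25.7 + 1/40.1 + 1/1.73 + 1/10.9 = 0.7336.
R_b takes the fraction G_k/ΣG = 0.02494/0.7336 = 0.03399, so I = 41.9 × 0.03399 = 1.424 mA.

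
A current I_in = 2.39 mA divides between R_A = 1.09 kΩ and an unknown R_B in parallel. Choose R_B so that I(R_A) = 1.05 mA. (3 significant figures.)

In a two-way split, I_A/I_in = R_B/(R_A + R_B).
With f = 0.4393, R_B = R_A · f/(1−f) = 1.09 × 0.7836 = 0.8541 kΩ.

R_B ≈ 0.854 kΩ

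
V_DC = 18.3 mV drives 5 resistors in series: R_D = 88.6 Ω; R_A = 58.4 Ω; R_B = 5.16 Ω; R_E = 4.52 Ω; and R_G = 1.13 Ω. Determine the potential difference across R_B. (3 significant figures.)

Total series resistance ΣR = 88.6 + 58.4 + 5.16 + 4.52 + 1.13 = 157.8 Ω.
V = V_DC · R/ΣR = 18.3 × 0.03270 = 0.5984 mV.

V ≈ 0.598 mV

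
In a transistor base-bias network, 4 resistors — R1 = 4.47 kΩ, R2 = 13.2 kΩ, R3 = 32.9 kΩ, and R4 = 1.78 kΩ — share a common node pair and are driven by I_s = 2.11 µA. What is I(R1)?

ΣG = 1/4.47 + 1/13.2 + 1/32.9 + 1/1.78 = 0.8917.
R1 takes the fraction G_k/ΣG = 0.2237/0.8917 = 0.2509, so I = 2.11 × 0.2509 = 0.5294 µA.

I ≈ 0.529 µA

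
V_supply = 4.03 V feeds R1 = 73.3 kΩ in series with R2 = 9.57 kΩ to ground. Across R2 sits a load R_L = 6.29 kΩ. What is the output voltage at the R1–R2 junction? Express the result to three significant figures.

V_out ≈ 0.198 V

First combine the lower leg with the load: R2 ‖ R_L = 3.795 kΩ.
Then V_out = V_supply · R2'/(R1 + R2') = 4.03 × 3.795/77.10 = 0.1984 V.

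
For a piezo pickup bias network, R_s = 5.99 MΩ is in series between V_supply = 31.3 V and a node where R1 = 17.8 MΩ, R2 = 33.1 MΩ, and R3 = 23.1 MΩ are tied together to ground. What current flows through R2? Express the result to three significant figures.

Combine the parallel branches: R_p = (1/17.8 + 1/33.1 + 1/23.1)⁻¹ = 7.711 MΩ.
Node voltage V_A = V_supply · R_p/(R_s + R_p) = 31.3 × 0.5628 = 17.62 V.
I(R2) = V_A / R2 = 17.62/33.1 = 0.5322 µA.

I ≈ 0.532 µA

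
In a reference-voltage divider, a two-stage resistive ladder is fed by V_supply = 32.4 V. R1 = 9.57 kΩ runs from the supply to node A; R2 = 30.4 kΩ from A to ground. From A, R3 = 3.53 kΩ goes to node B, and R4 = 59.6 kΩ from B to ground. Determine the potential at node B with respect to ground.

V_B ≈ 20.9 V

The second stage (R3 + R4 = 63.13 kΩ) loads node A in parallel with R2.
R2 ‖ (R3+R4) = 20.52 kΩ.
So V_A = 32.4 × 0.6819 = 22.10 V.
V_B = V_A × 0.9441 = 20.86 V.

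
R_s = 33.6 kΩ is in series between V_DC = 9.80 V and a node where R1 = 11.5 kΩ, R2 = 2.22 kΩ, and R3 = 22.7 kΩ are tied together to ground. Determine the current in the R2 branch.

Equivalent of the parallel group: R_p = 1.720 kΩ.
V_A by voltage divider: V_A = 9.80 × 1.720/(33.6 + 1.720) = 0.4772 V.
Branch current I = V_A/R2 = 0.4772/2.22 = 0.2149 mA.

I ≈ 0.215 mA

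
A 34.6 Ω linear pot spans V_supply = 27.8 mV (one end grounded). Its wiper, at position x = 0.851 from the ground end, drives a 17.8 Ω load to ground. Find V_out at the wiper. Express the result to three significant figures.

V_out ≈ 19.0 mV

The pot divides into 5.155 Ω above the wiper and 29.44 Ω below.
Lower segment in parallel with the load: 29.44 ‖ 17.8 = 11.09 Ω.
V_out = 27.8 × 11.09/(5.155 + 11.09) = 18.98 mV.
(Unloaded: V_out = x·V_supply = 23.7 mV.)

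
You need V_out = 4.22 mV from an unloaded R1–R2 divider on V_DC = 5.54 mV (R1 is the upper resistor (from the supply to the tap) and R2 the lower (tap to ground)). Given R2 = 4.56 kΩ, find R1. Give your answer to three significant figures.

R1 ≈ 1.43 kΩ

Required fraction k = V_out/V_DC = 0.7617.
Rearranging, R1 = R2·(1−k)/k = 4.56 × 0.3128 = 1.426 kΩ.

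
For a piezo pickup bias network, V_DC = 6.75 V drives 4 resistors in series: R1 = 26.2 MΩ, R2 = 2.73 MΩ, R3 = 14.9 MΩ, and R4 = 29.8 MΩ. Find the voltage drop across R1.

ΣR = 26.2 + 2.73 + 14.9 + 29.8 = 73.63 MΩ.
By the voltage-divider rule, V = 6.75 × 26.20/73.63 = 2.402 V.

V ≈ 2.40 V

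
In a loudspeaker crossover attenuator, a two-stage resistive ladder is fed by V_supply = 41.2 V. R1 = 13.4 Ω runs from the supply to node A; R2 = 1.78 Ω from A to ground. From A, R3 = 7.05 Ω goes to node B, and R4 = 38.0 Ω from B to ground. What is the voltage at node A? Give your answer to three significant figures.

Looking into the second stage from A: R3 + R4 = 45.05 Ω appears in parallel with R2.
R2 ‖ (R3+R4) = 1.712 Ω.
So V_A = 41.2 × 0.1133 = 4.668 V.

V_A ≈ 4.67 V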